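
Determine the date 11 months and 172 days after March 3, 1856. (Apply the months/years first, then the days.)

July 25, 1857

Advancing 11 months and 172 days from March 3, 1856: first the month/year part, then the days.
month 3 + 11 = 14, which is month 2 of year 1857 → February 1857.
Day 3 is valid in February, giving February 3, 1857.
Now add 172 days from February 3, 1857.
February has 28 days, so 28 − 3 = 25 days remain after February 3, 1857; 172 − 25 = 147 left.
March 1857 has 31 days: 147 − 31 = 116 left.
April 1857 has 30 days: 116 − 30 = 86 left.
May 1857 has 31 days: 86 − 31 = 55 left.
June 1857 has 30 days: 55 − 30 = 25 left.
25 days into July 1857 → July 25, 1857.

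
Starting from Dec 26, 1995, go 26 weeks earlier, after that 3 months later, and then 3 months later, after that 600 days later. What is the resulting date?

Counting back 26 weeks (= 182 days) from December 26, 1995:
Going back 26 days from December 26, 1995 reaches the end of the previous month; 182 − 26 = 156 left.
November 1995 has 30 days: 156 − 30 = 126 left.
October 1995 has 31 days: 126 − 31 = 95 left.
September 1995 has 30 days: 95 − 30 = 65 left.
August 1995 has 31 days: 65 − 31 = 34 left.
July 1995 has 31 days: 34 − 31 = 3 left.
June 1995 has 30 days; 30 − 3 = 27 → June 27, 1995.
Adding 3 months from June 27, 1995:
month 6 + 3 = 9 → September 1995.
Day 27 is valid in September, giving September 27, 1995.
Counting forward 3 months from September 27, 1995:
month 9 + 3 = 12 → December 1995.
Day 27 is valid in December, giving December 27, 1995.
Advancing 600 days from December 27, 1995:
December has 31 days, so 31 − 27 = 4 days remain after December 27, 1995; 600 − 4 = 596 left.
January 1996 has 31 days: 596 − 31 = 565 left.
February 1996 has 29 days (1996 is a leap year): 565 − 29 = 536 left.
March 1996 has 31 days: 536 − 31 = 505 left.
April 1996 has 30 days: 505 − 30 = 475 left.
May 1996 has 31 days: 475 − 31 = 444 left.
June 1996 has 30 days: 444 − 30 = 414 left.
July 1996 has 31 days: 414 − 31 = 383 left.
August 1996 has 31 days: 383 − 31 = 352 left.
September 1996 has 30 days: 352 − 30 = 322 left.
October 1996 has 31 days: 322 − 31 = 291 left.
November 1996 has 30 days: 291 − 30 = 261 left.
December 1996 has 31 days: 261 − 31 = 230 left.
January 1997 has 31 days: 230 − 31 = 199 left.
February 1997 has 28 days (1997 is not a leap year): 199 − 28 = 171 left.
March 1997 has 31 days: 171 − 31 = 140 left.
April 1997 has 30 days: 140 − 30 = 110 left.
May 1997 has 31 days: 110 − 31 = 79 left.
June 1997 has 30 days: 79 − 30 = 49 left.
July 1997 has 31 days: 49 − 31 = 18 left.
18 days into August 1997 → August 18, 1997.

August 18, 1997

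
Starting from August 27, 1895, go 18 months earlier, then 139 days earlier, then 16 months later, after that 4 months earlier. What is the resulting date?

October 11, 1894

Subtracting 18 months from August 27, 1895:
month 8 − 18 = -10, which is month 2 of year 1894 → February 1894.
Day 27 is valid in February, giving February 27, 1894.
Counting back 139 days from February 27, 1894:
Going back 27 days from February 27, 1894 reaches the end of the previous month; 139 − 27 = 112 left.
January 1894 has 31 days: 112 − 31 = 81 left.
December 1893 has 31 days: 81 − 31 = 50 left.
November 1893 has 30 days: 50 − 30 = 20 left.
October 1893 has 31 days; 31 − 20 = 11 → October 11, 1893.
Adding 16 months from October 11, 1893:
month 10 + 16 = 26, which is month 2 of year 1895 → February 1895.
Day 11 is valid in February, giving February 11, 1895.
Counting back 4 months from February 11, 1895:
month 2 − 4 = -2, which is month 10 of year 1894 → October 1894.
Day 11 is valid in October, giving October 11, 1894.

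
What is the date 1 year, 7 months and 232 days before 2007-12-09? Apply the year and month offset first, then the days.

Counting back 1 year, 7 months and 232 days from December 9, 2007: first the month/year part, then the days.
-1 year → 2006; month 12 − 7 = 5 → May 2006.
Day 9 is valid in May, giving May 9, 2006.
Now subtract 232 days from May 9, 2006.
Going back 9 days from May 9, 2006 reaches the end of the previous month; 232 − 9 = 223 left.
April 2006 has 30 days: 223 − 30 = 193 left.
March 2006 has 31 days: 193 − 31 = 162 left.
February 2006 has 28 days (2006 is not a leap year): 162 − 28 = 134 left.
January 2006 has 31 days: 134 − 31 = 103 left.
December 2005 has 31 days: 103 − 31 = 72 left.
November 2005 has 30 days: 72 − 30 = 42 left.
October 2005 has 31 days: 42 − 31 = 11 left.
September 2005 has 30 days; 30 − 11 = 19 → September 19, 2005.

September 19, 2005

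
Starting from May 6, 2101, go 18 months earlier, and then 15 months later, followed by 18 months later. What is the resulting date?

Subtracting 18 months from May 6, 2101:
month 5 − 18 = -13, which is month 11 of year 2099 → November 2099.
Day 6 is valid in November, giving November 6, 2099.
Counting forward 15 months from November 6, 2099:
month 11 + 15 = 26, which is month 2 of year 2101 → February 2101.
Day 6 is valid in February, giving February 6, 2101.
Counting forward 18 months from February 6, 2101:
month 2 + 18 = 20, which is month 8 of year 2102 → August 2102.
Day 6 is valid in August, giving August 6, 2102.

August 6, 2102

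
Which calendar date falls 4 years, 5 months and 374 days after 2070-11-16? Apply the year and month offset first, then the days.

Adding 4 years, 5 months and 374 days from November 16, 2070: first the month/year part, then the days.
+4 years → 2074; month 11 + 5 = 16, which is month 4 of year 2075 → April 2075.
Day 16 is valid in April, giving April 16, 2075.
Now add 374 days from April 16, 2075.
April has 30 days, so 30 − 16 = 14 days remain after April 16, 2075; 374 − 14 = 360 left.
May 2075 has 31 days: 360 − 31 = 329 left.
June 2075 has 30 days: 329 − 30 = 299 left.
July 2075 has 31 days: 299 − 31 = 268 left.
August 2075 has 31 days: 268 − 31 = 237 left.
September 2075 has 30 days: 237 − 30 = 207 left.
October 2075 has 31 days: 207 − 31 = 176 left.
November 2075 has 30 days: 176 − 30 = 146 left.
December 2075 has 31 days: 146 − 31 = 115 left.
January 2076 has 31 days: 115 − 31 = 84 left.
February 2076 has 29 days (2076 is a leap year): 84 − 29 = 55 left.
March 2076 has 31 days: 55 − 31 = 24 left.
24 days into April 2076 → April 24, 2076.

April 24, 2076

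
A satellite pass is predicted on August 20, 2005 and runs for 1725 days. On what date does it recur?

May 11, 2010

Advancing 1725 days from August 20, 2005.
August has 31 days, so 31 − 20 = 11 days remain after August 20, 2005; 1725 − 11 = 1714 left.
September 2005 has 30 days: 1714 − 30 = 1684 left.
October 2005 has 31 days: 1684 − 31 = 1653 left.
November 2005 has 30 days: 1653 − 30 = 1623 left.
December 2005 has 31 days: 1623 − 31 = 1592 left.
January 2006 has 31 days: 1592 − 31 = 1561 left.
February 2006 has 28 days (2006 is not a leap year): 1561 − 28 = 1533 left.
March 2006 has 31 days: 1533 − 31 = 1502 left.
April 2006 has 30 days: 1502 − 30 = 1472 left.
May 2006 has 31 days: 1472 − 31 = 1441 left.
June 2006 has 30 days: 1441 − 30 = 1411 left.
July 2006 has 31 days: 1411 − 31 = 1380 left.
August 2006 has 31 days: 1380 − 31 = 1349 left.
September 2006 has 30 days: 1349 − 30 = 1319 left.
October 2006 has 31 days: 1319 − 31 = 1288 left.
November 2006 has 30 days: 1288 − 30 = 1258 left.
December 2006 has 31 days: 1258 − 31 = 1227 left.
January 2007 has 31 days: 1227 − 31 = 1196 left.
February 2007 has 28 days (2007 is not a leap year): 1196 − 28 = 1168 left.
March 2007 has 31 days: 1168 − 31 = 1137 left.
April 2007 has 30 days: 1137 − 30 = 1107 left.
May 2007 has 31 days: 1107 − 31 = 1076 left.
June 2007 has 30 days: 1076 − 30 = 1046 left.
July 2007 has 31 days: 1046 − 31 = 1015 left.
August 2007 has 31 days: 1015 − 31 = 984 left.
September 2007 has 30 days: 984 − 30 = 954 left.
October 2007 has 31 days: 954 − 31 = 923 left.
November 2007 has 30 days: 923 − 30 = 893 left.
December 2007 has 31 days: 893 − 31 = 862 left.
January 2008 has 31 days: 862 − 31 = 831 left.
February 2008 has 29 days (2008 is a leap year): 831 − 29 = 802 left.
March 2008 has 31 days: 802 − 31 = 771 left.
April 2008 has 30 days: 771 − 30 = 741 left.
May 2008 has 31 days: 741 − 31 = 710 left.
June 2008 has 30 days: 710 − 30 = 680 left.
July 2008 has 31 days: 680 − 31 = 649 left.
August 2008 has 31 days: 649 − 31 = 618 left.
September 2008 has 30 days: 618 − 30 = 588 left.
October 2008 has 31 days: 588 − 31 = 557 left.
November 2008 has 30 days: 557 − 30 = 527 left.
December 2008 has 31 days: 527 − 31 = 496 left.
January 2009 has 31 days: 496 − 31 = 465 left.
February 2009 has 28 days (2009 is not a leap year): 465 − 28 = 437 left.
March 2009 has 31 days: 437 − 31 = 406 left.
April 2009 has 30 days: 406 − 30 = 376 left.
May 2009 has 31 days: 376 − 31 = 345 left.
June 2009 has 30 days: 345 − 30 = 315 left.
July 2009 has 31 days: 315 − 31 = 284 left.
August 2009 has 31 days: 284 − 31 = 253 left.
September 2009 has 30 days: 253 − 30 = 223 left.
October 2009 has 31 days: 223 − 31 = 192 left.
November 2009 has 30 days: 192 − 30 = 162 left.
December 2009 has 31 days: 162 − 31 = 131 left.
January 2010 has 31 days: 131 − 31 = 100 left.
February 2010 has 28 days (2010 is not a leap year): 100 − 28 = 72 left.
March 2010 has 31 days: 72 − 31 = 41 left.
April 2010 has 30 days: 41 − 30 = 11 left.
11 days into May 2010 → May 11, 2010.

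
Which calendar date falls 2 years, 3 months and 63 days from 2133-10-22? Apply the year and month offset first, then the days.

March 25, 2136

Counting forward 2 years, 3 months and 63 days from October 22, 2133: first the month/year part, then the days.
+2 years → 2135; month 10 + 3 = 13, which is month 1 of year 2136 → January 2136.
Day 22 is valid in January, giving January 22, 2136.
Now add 63 days from January 22, 2136.
January has 31 days, so 31 − 22 = 9 days remain after January 22, 2136; 63 − 9 = 54 left.
February 2136 has 29 days (2136 is a leap year): 54 − 29 = 25 left.
25 days into March 2136 → March 25, 2136.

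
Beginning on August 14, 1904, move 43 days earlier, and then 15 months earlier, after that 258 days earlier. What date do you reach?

July 18, 1902

Subtracting 43 days from August 14, 1904:
Going back 14 days from August 14, 1904 reaches the end of the previous month; 43 − 14 = 29 left.
July 1904 has 31 days; 31 − 29 = 2 → July 2, 1904.
Going back 15 months from July 2, 1904:
month 7 − 15 = -8, which is month 4 of year 1903 → April 1903.
Day 2 is valid in April, giving April 2, 1903.
Going back 258 days from April 2, 1903:
Going back 2 days from April 2, 1903 reaches the end of the previous month; 258 − 2 = 256 left.
March 1903 has 31 days: 256 − 31 = 225 left.
February 1903 has 28 days (1903 is not a leap year): 225 − 28 = 197 left.
January 1903 has 31 days: 197 − 31 = 166 left.
December 1902 has 31 days: 166 − 31 = 135 left.
November 1902 has 30 days: 135 − 30 = 105 left.
October 1902 has 31 days: 105 − 31 = 74 left.
September 1902 has 30 days: 74 − 30 = 44 left.
August 1902 has 31 days: 44 − 31 = 13 left.
July 1902 has 31 days; 31 − 13 = 18 → July 18, 1902.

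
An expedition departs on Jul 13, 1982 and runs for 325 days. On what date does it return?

June 3, 1983

Advancing 325 days from July 13, 1982.
July has 31 days, so 31 − 13 = 18 days remain after July 13, 1982; 325 − 18 = 307 left.
August 1982 has 31 days: 307 − 31 = 276 left.
September 1982 has 30 days: 276 − 30 = 246 left.
October 1982 has 31 days: 246 − 31 = 215 left.
November 1982 has 30 days: 215 − 30 = 185 left.
December 1982 has 31 days: 185 − 31 = 154 left.
January 1983 has 31 days: 154 − 31 = 123 left.
February 1983 has 28 days (1983 is not a leap year): 123 − 28 = 95 left.
March 1983 has 31 days: 95 − 31 = 64 left.
April 1983 has 30 days: 64 − 30 = 34 left.
May 1983 has 31 days: 34 − 31 = 3 left.
3 days into June 1983 → June 3, 1983.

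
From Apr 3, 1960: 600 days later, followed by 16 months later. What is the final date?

March 24, 1963

Counting forward 600 days from April 3, 1960:
April has 30 days, so 30 − 3 = 27 days remain after April 3, 1960; 600 − 27 = 573 left.
May 1960 has 31 days: 573 − 31 = 542 left.
June 1960 has 30 days: 542 − 30 = 512 left.
July 1960 has 31 days: 512 − 31 = 481 left.
August 1960 has 31 days: 481 − 31 = 450 left.
September 1960 has 30 days: 450 − 30 = 420 left.
October 1960 has 31 days: 420 − 31 = 389 left.
November 1960 has 30 days: 389 − 30 = 359 left.
December 1960 has 31 days: 359 − 31 = 328 left.
January 1961 has 31 days: 328 − 31 = 297 left.
February 1961 has 28 days (1961 is not a leap year): 297 − 28 = 269 left.
March 1961 has 31 days: 269 − 31 = 238 left.
April 1961 has 30 days: 238 − 30 = 208 left.
May 1961 has 31 days: 208 − 31 = 177 left.
June 1961 has 30 days: 177 − 30 = 147 left.
July 1961 has 31 days: 147 − 31 = 116 left.
August 1961 has 31 days: 116 − 31 = 85 left.
September 1961 has 30 days: 85 − 30 = 55 left.
October 1961 has 31 days: 55 − 31 = 24 left.
24 days into November 1961 → November 24, 1961.
Advancing 16 months from November 24, 1961:
month 11 + 16 = 27, which is month 3 of year 1963 → March 1963.
Day 24 is valid in March, giving March 24, 1963.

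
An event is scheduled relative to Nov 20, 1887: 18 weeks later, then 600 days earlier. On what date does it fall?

August 3, 1886

Adding 18 weeks (= 126 days) from November 20, 1887:
November has 30 days, so 30 − 20 = 10 days remain after November 20, 1887; 126 − 10 = 116 left.
December 1887 has 31 days: 116 − 31 = 85 left.
January 1888 has 31 days: 85 − 31 = 54 left.
February 1888 has 29 days (1888 is a leap year): 54 − 29 = 25 left.
25 days into March 1888 → March 25, 1888.
Subtracting 600 days from March 25, 1888:
Going back 25 days from March 25, 1888 reaches the end of the previous month; 600 − 25 = 575 left.
February 1888 has 29 days (1888 is a leap year): 575 − 29 = 546 left.
January 1888 has 31 days: 546 − 31 = 515 left.
December 1887 has 31 days: 515 − 31 = 484 left.
November 1887 has 30 days: 484 − 30 = 454 left.
October 1887 has 31 days: 454 − 31 = 423 left.
September 1887 has 30 days: 423 − 30 = 393 left.
August 1887 has 31 days: 393 − 31 = 362 left.
July 1887 has 31 days: 362 − 31 = 331 left.
June 1887 has 30 days: 331 − 30 = 301 left.
May 1887 has 31 days: 301 − 31 = 270 left.
April 1887 has 30 days: 270 − 30 = 240 left.
March 1887 has 31 days: 240 − 31 = 209 left.
February 1887 has 28 days (1887 is not a leap year): 209 − 28 = 181 left.
January 1887 has 31 days: 181 − 31 = 150 left.
December 1886 has 31 days: 150 − 31 = 119 left.
November 1886 has 30 days: 119 − 30 = 89 left.
October 1886 has 31 days: 89 − 31 = 58 left.
September 1886 has 30 days: 58 − 30 = 28 left.
August 1886 has 31 days; 31 − 28 = 3 → August 3, 1886.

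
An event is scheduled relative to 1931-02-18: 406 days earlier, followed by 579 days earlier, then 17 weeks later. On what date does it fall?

Subtracting 406 days from February 18, 1931:
Going back 18 days from February 18, 1931 reaches the end of the previous month; 406 − 18 = 388 left.
January 1931 has 31 days: 388 − 31 = 357 left.
December 1930 has 31 days: 357 − 31 = 326 left.
November 1930 has 30 days: 326 − 30 = 296 left.
October 1930 has 31 days: 296 − 31 = 265 left.
September 1930 has 30 days: 265 − 30 = 235 left.
August 1930 has 31 days: 235 − 31 = 204 left.
July 1930 has 31 days: 204 − 31 = 173 left.
June 1930 has 30 days: 173 − 30 = 143 left.
May 1930 has 31 days: 143 − 31 = 112 left.
April 1930 has 30 days: 112 − 30 = 82 left.
March 1930 has 31 days: 82 − 31 = 51 left.
February 1930 has 28 days (1930 is not a leap year): 51 − 28 = 23 left.
January 1930 has 31 days; 31 − 23 = 8 → January 8, 1930.
Going back 579 days from January 8, 1930:
Going back 8 days from January 8, 1930 reaches the end of the previous month; 579 − 8 = 571 left.
December 1929 has 31 days: 571 − 31 = 540 left.
November 1929 has 30 days: 540 − 30 = 510 left.
October 1929 has 31 days: 510 − 31 = 479 left.
September 1929 has 30 days: 479 − 30 = 449 left.
August 1929 has 31 days: 449 − 31 = 418 left.
July 1929 has 31 days: 418 − 31 = 387 left.
June 1929 has 30 days: 387 − 30 = 357 left.
May 1929 has 31 days: 357 − 31 = 326 left.
April 1929 has 30 days: 326 − 30 = 296 left.
March 1929 has 31 days: 296 − 31 = 265 left.
February 1929 has 28 days (1929 is not a leap year): 265 − 28 = 237 left.
January 1929 has 31 days: 237 − 31 = 206 left.
December 1928 has 31 days: 206 − 31 = 175 left.
November 1928 has 30 days: 175 − 30 = 145 left.
October 1928 has 31 days: 145 − 31 = 114 left.
September 1928 has 30 days: 114 − 30 = 84 left.
August 1928 has 31 days: 84 − 31 = 53 left.
July 1928 has 31 days: 53 − 31 = 22 left.
June 1928 has 30 days; 30 − 22 = 8 → June 8, 1928.
Counting forward 17 weeks (= 119 days) from June 8, 1928:
June has 30 days, so 30 − 8 = 22 days remain after June 8, 1928; 119 − 22 = 97 left.
July 1928 has 31 days: 97 − 31 = 66 left.
August 1928 has 31 days: 66 − 31 = 35 left.
September 1928 has 30 days: 35 − 30 = 5 left.
5 days into October 1928 → October 5, 1928.

October 5, 1928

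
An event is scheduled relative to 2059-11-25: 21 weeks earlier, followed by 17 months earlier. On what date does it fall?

Going back 21 weeks (= 147 days) from November 25, 2059:
Going back 25 days from November 25, 2059 reaches the end of the previous month; 147 − 25 = 122 left.
October 2059 has 31 days: 122 − 31 = 91 left.
September 2059 has 30 days: 91 − 30 = 61 left.
August 2059 has 31 days: 61 − 31 = 30 left.
July 2059 has 31 days; 31 − 30 = 1 → July 1, 2059.
Going back 17 months from July 1, 2059:
month 7 − 17 = -10, which is month 2 of year 2058 → February 2058.
Day 1 is valid in February, giving February 1, 2058.

February 1, 2058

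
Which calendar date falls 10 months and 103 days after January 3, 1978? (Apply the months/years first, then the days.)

Adding 10 months and 103 days from January 3, 1978: first the month/year part, then the days.
month 1 + 10 = 11 → November 1978.
Day 3 is valid in November, giving November 3, 1978.
Now add 103 days from November 3, 1978.
November has 30 days, so 30 − 3 = 27 days remain after November 3, 1978; 103 − 27 = 76 left.
December 1978 has 31 days: 76 − 31 = 45 left.
January 1979 has 31 days: 45 − 31 = 14 left.
14 days into February 1979 → February 14, 1979.

February 14, 1979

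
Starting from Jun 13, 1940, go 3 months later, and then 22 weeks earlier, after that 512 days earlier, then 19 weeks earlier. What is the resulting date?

Adding 3 months from June 13, 1940:
month 6 + 3 = 9 → September 1940.
Day 13 is valid in September, giving September 13, 1940.
Subtracting 22 weeks (= 154 days) from September 13, 1940:
Going back 13 days from September 13, 1940 reaches the end of the previous month; 154 − 13 = 141 left.
August 1940 has 31 days: 141 − 31 = 110 left.
July 1940 has 31 days: 110 − 31 = 79 left.
June 1940 has 30 days: 79 − 30 = 49 left.
May 1940 has 31 days: 49 − 31 = 18 left.
April 1940 has 30 days; 30 − 18 = 12 → April 12, 1940.
Counting back 512 days from April 12, 1940:
Going back 12 days from April 12, 1940 reaches the end of the previous month; 512 − 12 = 500 left.
March 1940 has 31 days: 500 − 31 = 469 left.
February 1940 has 29 days (1940 is a leap year): 469 − 29 = 440 left.
January 1940 has 31 days: 440 − 31 = 409 left.
December 1939 has 31 days: 409 − 31 = 378 left.
November 1939 has 30 days: 378 − 30 = 348 left.
October 1939 has 31 days: 348 − 31 = 317 left.
September 1939 has 30 days: 317 − 30 = 287 left.
August 1939 has 31 days: 287 − 31 = 256 left.
July 1939 has 31 days: 256 − 31 = 225 left.
June 1939 has 30 days: 225 − 30 = 195 left.
May 1939 has 31 days: 195 − 31 = 164 left.
April 1939 has 30 days: 164 − 30 = 134 left.
March 1939 has 31 days: 134 − 31 = 103 left.
February 1939 has 28 days (1939 is not a leap year): 103 − 28 = 75 left.
January 1939 has 31 days: 75 − 31 = 44 left.
December 1938 has 31 days: 44 − 31 = 13 left.
November 1938 has 30 days; 30 − 13 = 17 → November 17, 1938.
Counting back 19 weeks (= 133 days) from November 17, 1938:
Going back 17 days from November 17, 1938 reaches the end of the previous month; 133 − 17 = 116 left.
October 1938 has 31 days: 116 − 31 = 85 left.
September 1938 has 30 days: 85 − 30 = 55 left.
August 1938 has 31 days: 55 − 31 = 24 left.
July 1938 has 31 days; 31 − 24 = 7 → July 7, 1938.

July 7, 1938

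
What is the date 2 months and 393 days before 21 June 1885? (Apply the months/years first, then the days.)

Subtracting 2 months and 393 days from June 21, 1885: first the month/year part, then the days.
month 6 − 2 = 4 → April 1885.
Day 21 is valid in April, giving April 21, 1885.
Now subtract 393 days from April 21, 1885.
Going back 21 days from April 21, 1885 reaches the end of the previous month; 393 − 21 = 372 left.
March 1885 has 31 days: 372 − 31 = 341 left.
February 1885 has 28 days (1885 is not a leap year): 341 − 28 = 313 left.
January 1885 has 31 days: 313 − 31 = 282 left.
December 1884 has 31 days: 282 − 31 = 251 left.
November 1884 has 30 days: 251 − 30 = 221 left.
October 1884 has 31 days: 221 − 31 = 190 left.
September 1884 has 30 days: 190 − 30 = 160 left.
August 1884 has 31 days: 160 − 31 = 129 left.
July 1884 has 31 days: 129 − 31 = 98 left.
June 1884 has 30 days: 98 − 30 = 68 left.
May 1884 has 31 days: 68 − 31 = 37 left.
April 1884 has 30 days: 37 − 30 = 7 left.
March 1884 has 31 days; 31 − 7 = 24 → March 24, 1884.

March 24, 1884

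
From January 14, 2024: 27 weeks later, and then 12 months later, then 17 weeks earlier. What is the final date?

Counting forward 27 weeks (= 189 days) from January 14, 2024:
January has 31 days, so 31 − 14 = 17 days remain after January 14, 2024; 189 − 17 = 172 left.
February 2024 has 29 days (2024 is a leap year): 172 − 29 = 143 left.
March 2024 has 31 days: 143 − 31 = 112 left.
April 2024 has 30 days: 112 − 30 = 82 left.
May 2024 has 31 days: 82 − 31 = 51 left.
June 2024 has 30 days: 51 − 30 = 21 left.
21 days into July 2024 → July 21, 2024.
Counting forward 12 months from July 21, 2024:
month 7 + 12 = 19, which is month 7 of year 2025 → July 2025.
Day 21 is valid in July, giving July 21, 2025.
Subtracting 17 weeks (= 119 days) from July 21, 2025:
Going back 21 days from July 21, 2025 reaches the end of the previous month; 119 − 21 = 98 left.
June 2025 has 30 days: 98 − 30 = 68 left.
May 2025 has 31 days: 68 − 31 = 37 left.
April 2025 has 30 days: 37 − 30 = 7 left.
March 2025 has 31 days; 31 − 7 = 24 → March 24, 2025.

March 24, 2025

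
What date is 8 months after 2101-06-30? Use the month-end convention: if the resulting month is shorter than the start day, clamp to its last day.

Advancing 8 months from June 30, 2101.
month 6 + 8 = 14, which is month 2 of year 2102 → February 2102.
February 2102 has only 28 days (2102 is not a leap year — relevant if February), and the start was day 30, so the date clamps to February 28, 2102.

February 28, 2102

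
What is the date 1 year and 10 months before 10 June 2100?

Subtracting 1 year and 10 months from June 10, 2100.
-1 year → 2099; month 6 − 10 = -4, which is month 8 of year 2098 → August 2098.
Day 10 is valid in August, giving August 10, 2098.

August 10, 2098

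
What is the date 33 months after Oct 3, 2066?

July 3, 2069

Adding 33 months from October 3, 2066.
month 10 + 33 = 43, which is month 7 of year 2069 → July 2069.
Day 3 is valid in July, giving July 3, 2069.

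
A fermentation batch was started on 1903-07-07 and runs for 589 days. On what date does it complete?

Counting forward 589 days from July 7, 1903.
July has 31 days, so 31 − 7 = 24 days remain after July 7, 1903; 589 − 24 = 565 left.
August 1903 has 31 days: 565 − 31 = 534 left.
September 1903 has 30 days: 534 − 30 = 504 left.
October 1903 has 31 days: 504 − 31 = 473 left.
November 1903 has 30 days: 473 − 30 = 443 left.
December 1903 has 31 days: 443 − 31 = 412 left.
January 1904 has 31 days: 412 − 31 = 381 left.
February 1904 has 29 days (1904 is a leap year): 381 − 29 = 352 left.
March 1904 has 31 days: 352 − 31 = 321 left.
April 1904 has 30 days: 321 − 30 = 291 left.
May 1904 has 31 days: 291 − 31 = 260 left.
June 1904 has 30 days: 260 − 30 = 230 left.
July 1904 has 31 days: 230 − 31 = 199 left.
August 1904 has 31 days: 199 − 31 = 168 left.
September 1904 has 30 days: 168 − 30 = 138 left.
October 1904 has 31 days: 138 − 31 = 107 left.
November 1904 has 30 days: 107 − 30 = 77 left.
December 1904 has 31 days: 77 − 31 = 46 left.
January 1905 has 31 days: 46 − 31 = 15 left.
15 days into February 1905 → February 15, 1905.

February 15, 1905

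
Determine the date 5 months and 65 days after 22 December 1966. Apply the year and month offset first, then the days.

July 26, 1967

Advancing 5 months and 65 days from December 22, 1966: first the month/year part, then the days.
month 12 + 5 = 17, which is month 5 of year 1967 → May 1967.
Day 22 is valid in May, giving May 22, 1967.
Now add 65 days from May 22, 1967.
May has 31 days, so 31 − 22 = 9 days remain after May 22, 1967; 65 − 9 = 56 left.
June 1967 has 30 days: 56 − 30 = 26 left.
26 days into July 1967 → July 26, 1967.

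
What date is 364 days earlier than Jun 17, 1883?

June 18, 1882

Going back 364 days from June 17, 1883.
Going back 17 days from June 17, 1883 reaches the end of the previous month; 364 − 17 = 347 left.
May 1883 has 31 days: 347 − 31 = 316 left.
April 1883 has 30 days: 316 − 30 = 286 left.
March 1883 has 31 days: 286 − 31 = 255 left.
February 1883 has 28 days (1883 is not a leap year): 255 − 28 = 227 left.
January 1883 has 31 days: 227 − 31 = 196 left.
December 1882 has 31 days: 196 − 31 = 165 left.
November 1882 has 30 days: 165 − 30 = 135 left.
October 1882 has 31 days: 135 − 31 = 104 left.
September 1882 has 30 days: 104 − 30 = 74 left.
August 1882 has 31 days: 74 − 31 = 43 left.
July 1882 has 31 days: 43 − 31 = 12 left.
June 1882 has 30 days; 30 − 12 = 18 → June 18, 1882.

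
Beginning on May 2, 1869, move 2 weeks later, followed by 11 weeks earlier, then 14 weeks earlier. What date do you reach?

November 22, 1868

Counting forward 2 weeks (= 14 days) from May 2, 1869:
May has 31 days; 2 + 14 = 16, still in May.
Counting back 11 weeks (= 77 days) from May 16, 1869:
Going back 16 days from May 16, 1869 reaches the end of the previous month; 77 − 16 = 61 left.
April 1869 has 30 days: 61 − 30 = 31 left.
March 1869 has 31 days: 31 − 31 = 0 left.
February 1869 has 28 days; 28 − 0 = 28 → February 28, 1869.
Subtracting 14 weeks (= 98 days) from February 28, 1869:
Going back 28 days from February 28, 1869 reaches the end of the previous month; 98 − 28 = 70 left.
January 1869 has 31 days: 70 − 31 = 39 left.
December 1868 has 31 days: 39 − 31 = 8 left.
November 1868 has 30 days; 30 − 8 = 22 → November 22, 1868.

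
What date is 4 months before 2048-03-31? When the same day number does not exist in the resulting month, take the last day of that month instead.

November 30, 2047

Subtracting 4 months from March 31, 2048.
month 3 − 4 = -1, which is month 11 of year 2047 → November 2047.
November 2047 has only 30 days and the start was day 31, so the date clamps to November 30, 2047.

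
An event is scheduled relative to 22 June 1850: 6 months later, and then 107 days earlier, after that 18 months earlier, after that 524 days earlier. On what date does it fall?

Adding 6 months from June 22, 1850:
month 6 + 6 = 12 → December 1850.
Day 22 is valid in December, giving December 22, 1850.
Counting back 107 days from December 22, 1850:
Going back 22 days from December 22, 1850 reaches the end of the previous month; 107 − 22 = 85 left.
November 1850 has 30 days: 85 − 30 = 55 left.
October 1850 has 31 days: 55 − 31 = 24 left.
September 1850 has 30 days; 30 − 24 = 6 → September 6, 1850.
Going back 18 months from September 6, 1850:
month 9 − 18 = -9, which is month 3 of year 1849 → March 1849.
Day 6 is valid in March, giving March 6, 1849.
Counting back 524 days from March 6, 1849:
Going back 6 days from March 6, 1849 reaches the end of the previous month; 524 − 6 = 518 left.
February 1849 has 28 days (1849 is not a leap year): 518 − 28 = 490 left.
January 1849 has 31 days: 490 − 31 = 459 left.
December 1848 has 31 days: 459 − 31 = 428 left.
November 1848 has 30 days: 428 − 30 = 398 left.
October 1848 has 31 days: 398 − 31 = 367 left.
September 1848 has 30 days: 367 − 30 = 337 left.
August 1848 has 31 days: 337 − 31 = 306 left.
July 1848 has 31 days: 306 − 31 = 275 left.
June 1848 has 30 days: 275 − 30 = 245 left.
May 1848 has 31 days: 245 − 31 = 214 left.
April 1848 has 30 days: 214 − 30 = 184 left.
March 1848 has 31 days: 184 − 31 = 153 left.
February 1848 has 29 days (1848 is a leap year): 153 − 29 = 124 left.
January 1848 has 31 days: 124 − 31 = 93 left.
December 1847 has 31 days: 93 − 31 = 62 left.
November 1847 has 30 days: 62 − 30 = 32 left.
October 1847 has 31 days: 32 − 31 = 1 left.
September 1847 has 30 days; 30 − 1 = 29 → September 29, 1847.

September 29, 1847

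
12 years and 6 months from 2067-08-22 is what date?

February 22, 2080

Counting forward 12 years and 6 months from August 22, 2067.
+12 years → 2079; month 8 + 6 = 14, which is month 2 of year 2080 → February 2080.
Day 22 is valid in February, giving February 22, 2080.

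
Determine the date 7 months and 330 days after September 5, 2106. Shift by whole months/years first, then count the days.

Adding 7 months and 330 days from September 5, 2106: first the month/year part, then the days.
month 9 + 7 = 16, which is month 4 of year 2107 → April 2107.
Day 5 is valid in April, giving April 5, 2107.
Now add 330 days from April 5, 2107.
April has 30 days, so 30 − 5 = 25 days remain after April 5, 2107; 330 − 25 = 305 left.
May 2107 has 31 days: 305 − 31 = 274 left.
June 2107 has 30 days: 274 − 30 = 244 left.
July 2107 has 31 days: 244 − 31 = 213 left.
August 2107 has 31 days: 213 − 31 = 182 left.
September 2107 has 30 days: 182 − 30 = 152 left.
October 2107 has 31 days: 152 − 31 = 121 left.
November 2107 has 30 days: 121 − 30 = 91 left.
December 2107 has 31 days: 91 − 31 = 60 left.
January 2108 has 31 days: 60 − 31 = 29 left.
29 days into February 2108 → February 29, 2108.

February 29, 2108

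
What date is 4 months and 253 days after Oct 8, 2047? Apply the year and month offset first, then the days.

October 18, 2048

Advancing 4 months and 253 days from October 8, 2047: first the month/year part, then the days.
month 10 + 4 = 14, which is month 2 of year 2048 → February 2048.
Day 8 is valid in February, giving February 8, 2048.
Now add 253 days from February 8, 2048.
February has 29 days, so 29 − 8 = 21 days remain after February 8, 2048; 253 − 21 = 232 left.
March 2048 has 31 days: 232 − 31 = 201 left.
April 2048 has 30 days: 201 − 30 = 171 left.
May 2048 has 31 days: 171 − 31 = 140 left.
June 2048 has 30 days: 140 − 30 = 110 left.
July 2048 has 31 days: 110 − 31 = 79 left.
August 2048 has 31 days: 79 − 31 = 48 left.
September 2048 has 30 days: 48 − 30 = 18 left.
18 days into October 2048 → October 18, 2048.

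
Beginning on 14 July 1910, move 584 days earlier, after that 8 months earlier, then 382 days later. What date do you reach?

Counting back 584 days from July 14, 1910:
Going back 14 days from July 14, 1910 reaches the end of the previous month; 584 − 14 = 570 left.
June 1910 has 30 days: 570 − 30 = 540 left.
May 1910 has 31 days: 540 − 31 = 509 left.
April 1910 has 30 days: 509 − 30 = 479 left.
March 1910 has 31 days: 479 − 31 = 448 left.
February 1910 has 28 days (1910 is not a leap year): 448 − 28 = 420 left.
January 1910 has 31 days: 420 − 31 = 389 left.
December 1909 has 31 days: 389 − 31 = 358 left.
November 1909 has 30 days: 358 − 30 = 328 left.
October 1909 has 31 days: 328 − 31 = 297 left.
September 1909 has 30 days: 297 − 30 = 267 left.
August 1909 has 31 days: 267 − 31 = 236 left.
July 1909 has 31 days: 236 − 31 = 205 left.
June 1909 has 30 days: 205 − 30 = 175 left.
May 1909 has 31 days: 175 − 31 = 144 left.
April 1909 has 30 days: 144 − 30 = 114 left.
March 1909 has 31 days: 114 − 31 = 83 left.
February 1909 has 28 days (1909 is not a leap year): 83 − 28 = 55 left.
January 1909 has 31 days: 55 − 31 = 24 left.
December 1908 has 31 days; 31 − 24 = 7 → December 7, 1908.
Counting back 8 months from December 7, 1908:
month 12 − 8 = 4 → April 1908.
Day 7 is valid in April, giving April 7, 1908.
Adding 382 days from April 7, 1908:
April has 30 days, so 30 − 7 = 23 days remain after April 7, 1908; 382 − 23 = 359 left.
May 1908 has 31 days: 359 − 31 = 328 left.
June 1908 has 30 days: 328 − 30 = 298 left.
July 1908 has 31 days: 298 − 31 = 267 left.
August 1908 has 31 days: 267 − 31 = 236 left.
September 1908 has 30 days: 236 − 30 = 206 left.
October 1908 has 31 days: 206 − 31 = 175 left.
November 1908 has 30 days: 175 − 30 = 145 left.
December 1908 has 31 days: 145 − 31 = 114 left.
January 1909 has 31 days: 114 − 31 = 83 left.
February 1909 has 28 days (1909 is not a leap year): 83 − 28 = 55 left.
March 1909 has 31 days: 55 − 31 = 24 left.
24 days into April 1909 → April 24, 1909.

April 24, 1909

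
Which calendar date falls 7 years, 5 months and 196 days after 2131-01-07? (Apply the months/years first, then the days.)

Advancing 7 years, 5 months and 196 days from January 7, 2131: first the month/year part, then the days.
+7 years → 2138; month 1 + 5 = 6 → June 2138.
Day 7 is valid in June, giving June 7, 2138.
Now add 196 days from June 7, 2138.
June has 30 days, so 30 − 7 = 23 days remain after June 7, 2138; 196 − 23 = 173 left.
July 2138 has 31 days: 173 − 31 = 142 left.
August 2138 has 31 days: 142 − 31 = 111 left.
September 2138 has 30 days: 111 − 30 = 81 left.
October 2138 has 31 days: 81 − 31 = 50 left.
November 2138 has 30 days: 50 − 30 = 20 left.
20 days into December 2138 → December 20, 2138.

December 20, 2138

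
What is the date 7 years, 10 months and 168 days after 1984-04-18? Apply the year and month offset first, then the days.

August 4, 1992

Adding 7 years, 10 months and 168 days from April 18, 1984: first the month/year part, then the days.
+7 years → 1991; month 4 + 10 = 14, which is month 2 of year 1992 → February 1992.
Day 18 is valid in February, giving February 18, 1992.
Now add 168 days from February 18, 1992.
February has 29 days, so 29 − 18 = 11 days remain after February 18, 1992; 168 − 11 = 157 left.
March 1992 has 31 days: 157 − 31 = 126 left.
April 1992 has 30 days: 126 − 30 = 96 left.
May 1992 has 31 days: 96 − 31 = 65 left.
June 1992 has 30 days: 65 − 30 = 35 left.
July 1992 has 31 days: 35 − 31 = 4 left.
4 days into August 1992 → August 4, 1992.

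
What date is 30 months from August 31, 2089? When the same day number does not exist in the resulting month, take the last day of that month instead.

Counting forward 30 months from August 31, 2089.
month 8 + 30 = 38, which is month 2 of year 2092 → February 2092.
February 2092 has only 29 days (2092 is a leap year — relevant if February), and the start was day 31, so the date clamps to February 29, 2092.

February 29, 2092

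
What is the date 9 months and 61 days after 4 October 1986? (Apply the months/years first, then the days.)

Advancing 9 months and 61 days from October 4, 1986: first the month/year part, then the days.
month 10 + 9 = 19, which is month 7 of year 1987 → July 1987.
Day 4 is valid in July, giving July 4, 1987.
Now add 61 days from July 4, 1987.
July has 31 days, so 31 − 4 = 27 days remain after July 4, 1987; 61 − 27 = 34 left.
August 1987 has 31 days: 34 − 31 = 3 left.
3 days into September 1987 → September 3, 1987.

September 3, 1987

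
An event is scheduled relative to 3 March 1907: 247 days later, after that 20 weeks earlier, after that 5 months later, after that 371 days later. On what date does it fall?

November 23, 1908

Advancing 247 days from March 3, 1907:
March has 31 days, so 31 − 3 = 28 days remain after March 3, 1907; 247 − 28 = 219 left.
April 1907 has 30 days: 219 − 30 = 189 left.
May 1907 has 31 days: 189 − 31 = 158 left.
June 1907 has 30 days: 158 − 30 = 128 left.
July 1907 has 31 days: 128 − 31 = 97 left.
August 1907 has 31 days: 97 − 31 = 66 left.
September 1907 has 30 days: 66 − 30 = 36 left.
October 1907 has 31 days: 36 − 31 = 5 left.
5 days into November 1907 → November 5, 1907.
Counting back 20 weeks (= 140 days) from November 5, 1907:
Going back 5 days from November 5, 1907 reaches the end of the previous month; 140 − 5 = 135 left.
October 1907 has 31 days: 135 − 31 = 104 left.
September 1907 has 30 days: 104 − 30 = 74 left.
August 1907 has 31 days: 74 − 31 = 43 left.
July 1907 has 31 days: 43 − 31 = 12 left.
June 1907 has 30 days; 30 − 12 = 18 → June 18, 1907.
Counting forward 5 months from June 18, 1907:
month 6 + 5 = 11 → November 1907.
Day 18 is valid in November, giving November 18, 1907.
Counting forward 371 days from November 18, 1907:
November has 30 days, so 30 − 18 = 12 days remain after November 18, 1907; 371 − 12 = 359 left.
December 1907 has 31 days: 359 − 31 = 328 left.
January 1908 has 31 days: 328 − 31 = 297 left.
February 1908 has 29 days (1908 is a leap year): 297 − 29 = 268 left.
March 1908 has 31 days: 268 − 31 = 237 left.
April 1908 has 30 days: 237 − 30 = 207 left.
May 1908 has 31 days: 207 − 31 = 176 left.
June 1908 has 30 days: 176 − 30 = 146 left.
July 1908 has 31 days: 146 − 31 = 115 left.
August 1908 has 31 days: 115 − 31 = 84 left.
September 1908 has 30 days: 84 − 30 = 54 left.
October 1908 has 31 days: 54 − 31 = 23 left.
23 days into November 1908 → November 23, 1908.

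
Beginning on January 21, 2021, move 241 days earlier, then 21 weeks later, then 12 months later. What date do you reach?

Subtracting 241 days from January 21, 2021:
Going back 21 days from January 21, 2021 reaches the end of the previous month; 241 − 21 = 220 left.
December 2020 has 31 days: 220 − 31 = 189 left.
November 2020 has 30 days: 189 − 30 = 159 left.
October 2020 has 31 days: 159 − 31 = 128 left.
September 2020 has 30 days: 128 − 30 = 98 left.
August 2020 has 31 days: 98 − 31 = 67 left.
July 2020 has 31 days: 67 − 31 = 36 left.
June 2020 has 30 days: 36 − 30 = 6 left.
May 2020 has 31 days; 31 − 6 = 25 → May 25, 2020.
Counting forward 21 weeks (= 147 days) from May 25, 2020:
May has 31 days, so 31 − 25 = 6 days remain after May 25, 2020; 147 − 6 = 141 left.
June 2020 has 30 days: 141 − 30 = 111 left.
July 2020 has 31 days: 111 − 31 = 80 left.
August 2020 has 31 days: 80 − 31 = 49 left.
September 2020 has 30 days: 49 − 30 = 19 left.
19 days into October 2020 → October 19, 2020.
Counting forward 12 months from October 19, 2020:
month 10 + 12 = 22, which is month 10 of year 2021 → October 2021.
Day 19 is valid in October, giving October 19, 2021.

October 19, 2021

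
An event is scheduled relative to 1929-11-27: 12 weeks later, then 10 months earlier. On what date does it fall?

April 19, 1929

Advancing 12 weeks (= 84 days) from November 27, 1929:
November has 30 days, so 30 − 27 = 3 days remain after November 27, 1929; 84 − 3 = 81 left.
December 1929 has 31 days: 81 − 31 = 50 left.
January 1930 has 31 days: 50 − 31 = 19 left.
19 days into February 1930 → February 19, 1930.
Going back 10 months from February 19, 1930:
month 2 − 10 = -8, which is month 4 of year 1929 → April 1929.
Day 19 is valid in April, giving April 19, 1929.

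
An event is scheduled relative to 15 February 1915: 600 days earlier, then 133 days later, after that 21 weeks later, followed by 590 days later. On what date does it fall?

Going back 600 days from February 15, 1915:
Going back 15 days from February 15, 1915 reaches the end of the previous month; 600 − 15 = 585 left.
January 1915 has 31 days: 585 − 31 = 554 left.
December 1914 has 31 days: 554 − 31 = 523 left.
November 1914 has 30 days: 523 − 30 = 493 left.
October 1914 has 31 days: 493 − 31 = 462 left.
September 1914 has 30 days: 462 − 30 = 432 left.
August 1914 has 31 days: 432 − 31 = 401 left.
July 1914 has 31 days: 401 − 31 = 370 left.
June 1914 has 30 days: 370 − 30 = 340 left.
May 1914 has 31 days: 340 − 31 = 309 left.
April 1914 has 30 days: 309 − 30 = 279 left.
March 1914 has 31 days: 279 − 31 = 248 left.
February 1914 has 28 days (1914 is not a leap year): 248 − 28 = 220 left.
January 1914 has 31 days: 220 − 31 = 189 left.
December 1913 has 31 days: 189 − 31 = 158 left.
November 1913 has 30 days: 158 − 30 = 128 left.
October 1913 has 31 days: 128 − 31 = 97 left.
September 1913 has 30 days: 97 − 30 = 67 left.
August 1913 has 31 days: 67 − 31 = 36 left.
July 1913 has 31 days: 36 − 31 = 5 left.
June 1913 has 30 days; 30 − 5 = 25 → June 25, 1913.
Adding 133 days from June 25, 1913:
June has 30 days, so 30 − 25 = 5 days remain after June 25, 1913; 133 − 5 = 128 left.
July 1913 has 31 days: 128 − 31 = 97 left.
August 1913 has 31 days: 97 − 31 = 66 left.
September 1913 has 30 days: 66 − 30 = 36 left.
October 1913 has 31 days: 36 − 31 = 5 left.
5 days into November 1913 → November 5, 1913.
Adding 21 weeks (= 147 days) from November 5, 1913:
November has 30 days, so 30 − 5 = 25 days remain after November 5, 1913; 147 − 25 = 122 left.
December 1913 has 31 days: 122 − 31 = 91 left.
January 1914 has 31 days: 91 − 31 = 60 left.
February 1914 has 28 days (1914 is not a leap year): 60 − 28 = 32 left.
March 1914 has 31 days: 32 − 31 = 1 left.
1 day into April 1914 → April 1, 1914.
Counting forward 590 days from April 1, 1914:
April has 30 days, so 30 − 1 = 29 days remain after April 1, 1914; 590 − 29 = 561 left.
May 1914 has 31 days: 561 − 31 = 530 left.
June 1914 has 30 days: 530 − 30 = 500 left.
July 1914 has 31 days: 500 − 31 = 469 left.
August 1914 has 31 days: 469 − 31 = 438 left.
September 1914 has 30 days: 438 − 30 = 408 left.
October 1914 has 31 days: 408 − 31 = 377 left.
November 1914 has 30 days: 377 − 30 = 347 left.
December 1914 has 31 days: 347 − 31 = 316 left.
January 1915 has 31 days: 316 − 31 = 285 left.
February 1915 has 28 days (1915 is not a leap year): 285 − 28 = 257 left.
March 1915 has 31 days: 257 − 31 = 226 left.
April 1915 has 30 days: 226 − 30 = 196 left.
May 1915 has 31 days: 196 − 31 = 165 left.
June 1915 has 30 days: 165 − 30 = 135 left.
July 1915 has 31 days: 135 − 31 = 104 left.
August 1915 has 31 days: 104 − 31 = 73 left.
September 1915 has 30 days: 73 − 30 = 43 left.
October 1915 has 31 days: 43 − 31 = 12 left.
12 days into November 1915 → November 12, 1915.

November 12, 1915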